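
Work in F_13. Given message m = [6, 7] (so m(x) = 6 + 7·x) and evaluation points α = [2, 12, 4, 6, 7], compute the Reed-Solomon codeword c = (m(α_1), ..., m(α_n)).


c = [7, 12, 8, 9, 3]

Message polynomial: m(x) = 6 + 7·x (mod 13).
For each evaluation point α_i, compute m(α_i) mod 13:
  α_1 = 2: Horner steps 7 → 7, so m(2) = 7.
  α_2 = 12: Horner steps 7 → 12, so m(12) = 12.
  α_3 = 4: Horner steps 7 → 8, so m(4) = 8.
  α_4 = 6: Horner steps 7 → 9, so m(6) = 9.
  α_5 = 7: Horner steps 7 → 3, so m(7) = 3.
Codeword c = [7, 12, 8, 9, 3] ∈ F_13^5.


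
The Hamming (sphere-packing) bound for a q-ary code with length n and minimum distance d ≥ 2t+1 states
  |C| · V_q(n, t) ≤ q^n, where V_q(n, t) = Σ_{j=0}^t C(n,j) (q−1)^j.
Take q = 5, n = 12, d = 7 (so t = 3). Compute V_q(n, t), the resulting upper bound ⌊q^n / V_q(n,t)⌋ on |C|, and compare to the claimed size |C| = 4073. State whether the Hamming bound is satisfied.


V_q(n, t) = 15185, q^n = 244140625, Hamming bound = 16077, |C| = 4073 ≤ bound (satisfied).

Step 1: Compute V_q(n, t) = Σ_{j=0}^3 C(n, j) (q−1)^j.
  j = 0: C(12,0)·(4)^0 = 1·1 = 1.
  j = 1: C(12,1)·(4)^1 = 12·4 = 48.
  j = 2: C(12,2)·(4)^2 = 66·16 = 1056.
  j = 3: C(12,3)·(4)^3 = 220·64 = 14080.
  V_q(n, t) = 1 + 48 + 1056 + 14080 = 15185.
Step 2: q^n = 5^12 = 244140625.
Step 3: Hamming bound ⌊q^n / V_q(n,t)⌋ = ⌊244140625/15185⌋ = 16077.
Step 4: Compare |C| = 4073 to 16077: satisfied.
The claimed |C| lies below the Hamming bound.


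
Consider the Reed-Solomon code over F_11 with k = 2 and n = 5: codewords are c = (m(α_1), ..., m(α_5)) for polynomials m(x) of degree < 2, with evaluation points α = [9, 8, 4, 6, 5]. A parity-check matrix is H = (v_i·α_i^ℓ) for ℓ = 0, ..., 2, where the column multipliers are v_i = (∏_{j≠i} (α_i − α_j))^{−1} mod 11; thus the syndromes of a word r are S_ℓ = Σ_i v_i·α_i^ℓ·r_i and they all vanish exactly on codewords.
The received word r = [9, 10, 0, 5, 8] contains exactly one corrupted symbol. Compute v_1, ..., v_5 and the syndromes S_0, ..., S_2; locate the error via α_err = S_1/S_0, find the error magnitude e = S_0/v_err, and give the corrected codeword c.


S = (7, 8, 6), error at position 1, error magnitude e = 2, c = [7, 10, 0, 5, 8].

Step 1: column multipliers v_i = (∏_{j≠i}(α_i − α_j))^{−1} mod 11.
  i = 1 (α = 9): (9−8)(9−4)(9−6)(9−5) = 1·5·3·4 = 60 ≡ 5, so v_1 = 5^{−1} = 9 (mod 11).
  i = 2 (α = 8): (8−9)(8−4)(8−6)(8−5) = (−1)·4·2·3 = −24 ≡ 9, so v_2 = 9^{−1} = 5 (mod 11).
  i = 3 (α = 4): (4−9)(4−8)(4−6)(4−5) = (−5)·(−4)·(−2)·(−1) = 40 ≡ 7, so v_3 = 7^{−1} = 8 (mod 11).
  i = 4 (α = 6): (6−9)(6−8)(6−4)(6−5) = (−3)·(−2)·2·1 = 12 ≡ 1, so v_4 = 1^{−1} = 1 (mod 11).
  i = 5 (α = 5): (5−9)(5−8)(5−4)(5−6) = (−4)·(−3)·1·(−1) = −12 ≡ 10, so v_5 = 10^{−1} = 10 (mod 11).
  v = [9, 5, 8, 1, 10].
Step 2: syndromes of r = [9, 10, 0, 5, 8] (all sums mod 11).
  S_0 = Σ v_i r_i = 9·9 + 5·10 + 8·0 + 1·5 + 10·8 = 216 ≡ 7.
  S_1 = Σ v_i α_i r_i = 9·9·9 + 5·8·10 + 8·4·0 + 1·6·5 + 10·5·8 = 1559 ≡ 8.
  α_i^2 mod 11 = [4, 9, 5, 3, 3].
  S_2 = Σ v_i α_i^2 r_i = 9·4·9 + 5·9·10 + 8·5·0 + 1·3·5 + 10·3·8 = 1029 ≡ 6.
  S = (7, 8, 6) ≠ 0, so r is not a codeword (an error is present).
Step 3: locate the error. For a single error e at position i, S_ℓ = v_i·e·α_i^ℓ, so α_err = S_1/S_0.
  S_0^{−1} = 7^{−1} = 8 (mod 11), so α_err = 8·8 = 64 ≡ 9 = α_1. Error position i = 1.
  Consistency check: S_2/S_1 = 6·7 = 42 ≡ 9 = α_err ✓ (single-error assumption holds).
Step 4: error magnitude e = S_0/v_1 = S_0·∏_{j≠1}(α_1 − α_j) = 7·5 = 35 ≡ 2 (mod 11).
Step 5: correct position 1: c_1 = r_1 − e = 9 − 2 ≡ 7 (mod 11). Hence c = [7, 10, 0, 5, 8].
  Check: interpolating c through the α_i gives m(x) = 1 + 8·x (degree < 2) with m(α_i) = c_i for every i, so c is indeed a codeword.


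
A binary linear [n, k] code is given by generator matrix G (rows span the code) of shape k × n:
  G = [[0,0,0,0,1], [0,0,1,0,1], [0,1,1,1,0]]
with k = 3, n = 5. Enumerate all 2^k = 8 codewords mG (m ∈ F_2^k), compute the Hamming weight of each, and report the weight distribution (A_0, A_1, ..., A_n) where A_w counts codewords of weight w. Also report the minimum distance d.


Weight distribution: A_0 = 1, A_1 = 2, A_2 = 2, A_3 = 2, A_4 = 1. Minimum distance d = 1.

Enumerate all 2^3 = 8 messages m ∈ F_2^3.
For each, compute codeword c = mG in F_2^5, then tally its weight.
  m = 000 → c = 00000, weight = 0.
  m = 100 → c = 00001, weight = 1.
  m = 010 → c = 00101, weight = 2.
  m = 110 → c = 00100, weight = 1.
  m = 001 → c = 01110, weight = 3.
  m = 101 → c = 01111, weight = 4.
  m = 011 → c = 01011, weight = 3.
  m = 111 → c = 01010, weight = 2.
Tally weights:
  weight 0: 1 codewords.
  weight 1: 2 codewords.
  weight 2: 2 codewords.
  weight 3: 2 codewords.
  weight 4: 1 codewords.
Minimum distance d = smallest w > 0 with A_w > 0 = 1.
Sanity: Σ A_w = 8 = 2^3 = 8 ✓.


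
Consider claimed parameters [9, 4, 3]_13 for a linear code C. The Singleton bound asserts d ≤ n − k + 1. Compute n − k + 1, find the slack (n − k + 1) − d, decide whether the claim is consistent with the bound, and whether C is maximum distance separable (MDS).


Singleton RHS = n − k + 1 = 6, slack = 3, bound satisfied, not MDS.

Singleton bound: d ≤ n − k + 1.
Here n = 9, k = 4, so n − k + 1 = 6.
Given d = 3, check d ≤ 6: YES.
Slack = (n − k + 1) − d = 3.
The code is NOT MDS (slack = 3 > 0).
Description: the claimed parameters are [9, 4, 3]_13; such a code would be non-MDS.


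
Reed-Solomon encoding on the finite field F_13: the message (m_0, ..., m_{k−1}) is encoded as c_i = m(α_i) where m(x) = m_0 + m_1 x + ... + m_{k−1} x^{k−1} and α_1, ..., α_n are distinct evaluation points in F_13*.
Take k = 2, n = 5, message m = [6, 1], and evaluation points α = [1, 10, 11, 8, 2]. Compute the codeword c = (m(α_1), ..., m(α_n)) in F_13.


c = [7, 3, 4, 1, 8]

Message polynomial: m(x) = 6 + 1·x (mod 13).
For each evaluation point α_i, compute m(α_i) mod 13:
  α_1 = 1: Horner steps 1 → 7, so m(1) = 7.
  α_2 = 10: Horner steps 1 → 3, so m(10) = 3.
  α_3 = 11: Horner steps 1 → 4, so m(11) = 4.
  α_4 = 8: Horner steps 1 → 1, so m(8) = 1.
  α_5 = 2: Horner steps 1 → 8, so m(2) = 8.
Codeword c = [7, 3, 4, 1, 8] ∈ F_13^5.


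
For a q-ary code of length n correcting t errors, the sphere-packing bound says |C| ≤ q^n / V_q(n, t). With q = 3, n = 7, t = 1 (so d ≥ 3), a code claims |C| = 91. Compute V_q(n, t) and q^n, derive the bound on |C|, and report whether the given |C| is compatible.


V_q(n, t) = 15, q^n = 2187, Hamming bound = 145, |C| = 91 ≤ bound (satisfied).

Step 1: Compute V_q(n, t) = Σ_{j=0}^1 C(n, j) (q−1)^j.
  j = 0: C(7,0)·(2)^0 = 1·1 = 1.
  j = 1: C(7,1)·(2)^1 = 7·2 = 14.
  V_q(n, t) = 1 + 14 = 15.
Step 2: q^n = 3^7 = 2187.
Step 3: Hamming bound ⌊q^n / V_q(n,t)⌋ = ⌊2187/15⌋ = 145.
Step 4: Compare |C| = 91 to 145: satisfied.
The claimed |C| lies below the Hamming bound.


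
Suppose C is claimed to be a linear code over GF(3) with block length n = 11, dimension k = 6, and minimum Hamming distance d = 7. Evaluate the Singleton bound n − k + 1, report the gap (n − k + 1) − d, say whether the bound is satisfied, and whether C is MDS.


Singleton RHS = n − k + 1 = 6, slack = -1, bound violated (no such code; not MDS).

Singleton bound: d ≤ n − k + 1.
Here n = 11, k = 6, so n − k + 1 = 6.
Given d = 7, check d ≤ 6: NO.
Slack = (n − k + 1) − d = -1.
The slack is negative: d = 7 exceeds n − k + 1 = 6 by 1, so the Singleton bound is violated and no linear [11, 6, 7]_3 code can exist. In particular it is not MDS (MDS requires d = n − k + 1 exactly).
Description: the claimed parameters are [11, 6, 7]_3; such a code would be impossible (violates the Singleton bound).


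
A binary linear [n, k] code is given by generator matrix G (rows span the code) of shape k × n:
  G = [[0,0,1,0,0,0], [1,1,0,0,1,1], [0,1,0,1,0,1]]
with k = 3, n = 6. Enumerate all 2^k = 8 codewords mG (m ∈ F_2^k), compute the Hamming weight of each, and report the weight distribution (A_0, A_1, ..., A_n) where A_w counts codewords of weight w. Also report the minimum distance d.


Weight distribution: A_0 = 1, A_1 = 1, A_3 = 2, A_4 = 3, A_5 = 1. Minimum distance d = 1.

Enumerate all 2^3 = 8 messages m ∈ F_2^3.
For each, compute codeword c = mG in F_2^6, then tally its weight.
  m = 000 → c = 000000, weight = 0.
  m = 100 → c = 001000, weight = 1.
  m = 010 → c = 110011, weight = 4.
  m = 110 → c = 111011, weight = 5.
  m = 001 → c = 010101, weight = 3.
  m = 101 → c = 011101, weight = 4.
  m = 011 → c = 100110, weight = 3.
  m = 111 → c = 101110, weight = 4.
Tally weights:
  weight 0: 1 codewords.
  weight 1: 1 codewords.
  weight 3: 2 codewords.
  weight 4: 3 codewords.
  weight 5: 1 codewords.
Minimum distance d = smallest w > 0 with A_w > 0 = 1.
Sanity: Σ A_w = 8 = 2^3 = 8 ✓.


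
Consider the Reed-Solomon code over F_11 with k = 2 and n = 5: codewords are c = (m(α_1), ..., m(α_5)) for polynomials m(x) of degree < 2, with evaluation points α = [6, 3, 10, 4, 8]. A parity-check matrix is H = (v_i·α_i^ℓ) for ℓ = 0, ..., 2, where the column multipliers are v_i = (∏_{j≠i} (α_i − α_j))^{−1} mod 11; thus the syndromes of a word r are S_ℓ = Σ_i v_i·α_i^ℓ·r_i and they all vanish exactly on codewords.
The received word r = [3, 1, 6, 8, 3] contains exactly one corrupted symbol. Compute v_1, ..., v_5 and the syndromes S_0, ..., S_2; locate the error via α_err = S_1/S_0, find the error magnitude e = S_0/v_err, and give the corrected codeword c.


S = (9, 10, 5), error at position 1, error magnitude e = 3, c = [0, 1, 6, 8, 3].

Step 1: column multipliers v_i = (∏_{j≠i}(α_i − α_j))^{−1} mod 11.
  i = 1 (α = 6): (6−3)(6−10)(6−4)(6−8) = 3·(−4)·2·(−2) = 48 ≡ 4, so v_1 = 4^{−1} = 3 (mod 11).
  i = 2 (α = 3): (3−6)(3−10)(3−4)(3−8) = (−3)·(−7)·(−1)·(−5) = 105 ≡ 6, so v_2 = 6^{−1} = 2 (mod 11).
  i = 3 (α = 10): (10−6)(10−3)(10−4)(10−8) = 4·7·6·2 = 336 ≡ 6, so v_3 = 6^{−1} = 2 (mod 11).
  i = 4 (α = 4): (4−6)(4−3)(4−10)(4−8) = (−2)·1·(−6)·(−4) = −48 ≡ 7, so v_4 = 7^{−1} = 8 (mod 11).
  i = 5 (α = 8): (8−6)(8−3)(8−10)(8−4) = 2·5·(−2)·4 = −80 ≡ 8, so v_5 = 8^{−1} = 7 (mod 11).
  v = [3, 2, 2, 8, 7].
Step 2: syndromes of r = [3, 1, 6, 8, 3] (all sums mod 11).
  S_0 = Σ v_i r_i = 3·3 + 2·1 + 2·6 + 8·8 + 7·3 = 108 ≡ 9.
  S_1 = Σ v_i α_i r_i = 3·6·3 + 2·3·1 + 2·10·6 + 8·4·8 + 7·8·3 = 604 ≡ 10.
  α_i^2 mod 11 = [3, 9, 1, 5, 9].
  S_2 = Σ v_i α_i^2 r_i = 3·3·3 + 2·9·1 + 2·1·6 + 8·5·8 + 7·9·3 = 566 ≡ 5.
  S = (9, 10, 5) ≠ 0, so r is not a codeword (an error is present).
Step 3: locate the error. For a single error e at position i, S_ℓ = v_i·e·α_i^ℓ, so α_err = S_1/S_0.
  S_0^{−1} = 9^{−1} = 5 (mod 11), so α_err = 10·5 = 50 ≡ 6 = α_1. Error position i = 1.
  Consistency check: S_2/S_1 = 5·10 = 50 ≡ 6 = α_err ✓ (single-error assumption holds).
Step 4: error magnitude e = S_0/v_1 = S_0·∏_{j≠1}(α_1 − α_j) = 9·4 = 36 ≡ 3 (mod 11).
Step 5: correct position 1: c_1 = r_1 − e = 3 − 3 ≡ 0 (mod 11). Hence c = [0, 1, 6, 8, 3].
  Check: interpolating c through the α_i gives m(x) = 2 + 7·x (degree < 2) with m(α_i) = c_i for every i, so c is indeed a codeword.


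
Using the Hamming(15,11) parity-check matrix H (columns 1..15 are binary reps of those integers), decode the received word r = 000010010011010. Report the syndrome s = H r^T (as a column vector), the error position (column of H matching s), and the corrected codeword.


s = (0, 1, 0, 0)^T, error position = 4, corrected codeword c = 000110010011010

Compute s = H r^T mod 2 one row at a time:
  s_1 = 1 + 0 + 0 + 1 + 1 + 0 + 1 + 0 = 4 ≡ 0 (mod 2).
  s_2 = 0 + 1 + 0 + 0 + 1 + 0 + 1 + 0 = 3 ≡ 1 (mod 2).
  s_3 = 0 + 0 + 0 + 0 + 0 + 1 + 1 + 0 = 2 ≡ 0 (mod 2).
  s_4 = 0 + 0 + 1 + 0 + 0 + 1 + 0 + 0 = 2 ≡ 0 (mod 2).
s = (0, 1, 0, 0)^T — this equals column 4 of H (binary 0100), so error is at position 4.
Correct: flip bit 4 of r = 000010010011010 to get c = 000110010011010.


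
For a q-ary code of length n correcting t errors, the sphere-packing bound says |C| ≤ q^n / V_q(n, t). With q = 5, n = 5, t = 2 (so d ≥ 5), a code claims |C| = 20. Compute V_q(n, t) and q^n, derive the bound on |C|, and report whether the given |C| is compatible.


V_q(n, t) = 181, q^n = 3125, Hamming bound = 17, |C| = 20 > bound (violated).

Step 1: Compute V_q(n, t) = Σ_{j=0}^2 C(n, j) (q−1)^j.
  j = 0: C(5,0)·(4)^0 = 1·1 = 1.
  j = 1: C(5,1)·(4)^1 = 5·4 = 20.
  j = 2: C(5,2)·(4)^2 = 10·16 = 160.
  V_q(n, t) = 1 + 20 + 160 = 181.
Step 2: q^n = 5^5 = 3125.
Step 3: Hamming bound ⌊q^n / V_q(n,t)⌋ = ⌊3125/181⌋ = 17.
Step 4: Compare |C| = 20 to 17: violated.
The claimed |C| lies above the Hamming bound, so no 5-ary code of length 5 with d ≥ 5 can have 20 codewords.


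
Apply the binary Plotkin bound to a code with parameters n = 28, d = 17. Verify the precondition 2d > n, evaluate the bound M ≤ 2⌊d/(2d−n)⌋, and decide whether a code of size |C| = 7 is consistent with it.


Plotkin bound M ≤ 4; given |C| = 7 > bound (violated).

Check applicability: 2d = 34, n = 28.
2d − n = 6 > 0, so Plotkin applies.
Compute d/(2d−n) = 17/6 ≈ 2.8333.
⌊d/(2d−n)⌋ = 2.
Plotkin bound: M ≤ 2·2 = 4.
Given |C| = 7, check: VIOLATED.
This |C| is above the Plotkin bound, so no binary code with n = 28, d = 17 and 7 codewords exists.


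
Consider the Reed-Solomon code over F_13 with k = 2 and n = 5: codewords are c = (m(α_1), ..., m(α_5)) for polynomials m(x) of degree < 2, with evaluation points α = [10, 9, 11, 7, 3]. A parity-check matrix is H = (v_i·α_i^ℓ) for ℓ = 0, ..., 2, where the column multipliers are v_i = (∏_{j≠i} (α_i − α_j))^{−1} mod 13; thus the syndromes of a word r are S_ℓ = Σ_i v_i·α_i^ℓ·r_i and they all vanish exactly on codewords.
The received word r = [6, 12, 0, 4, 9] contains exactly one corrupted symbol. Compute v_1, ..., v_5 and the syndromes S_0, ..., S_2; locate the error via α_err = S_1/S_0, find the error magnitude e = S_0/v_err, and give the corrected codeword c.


S = (4, 2, 1), error at position 4, error magnitude e = 6, c = [6, 12, 0, 11, 9].

Step 1: column multipliers v_i = (∏_{j≠i}(α_i − α_j))^{−1} mod 13.
  i = 1 (α = 10): (10−9)(10−11)(10−7)(10−3) = 1·(−1)·3·7 = −21 ≡ 5, so v_1 = 5^{−1} = 8 (mod 13).
  i = 2 (α = 9): (9−10)(9−11)(9−7)(9−3) = (−1)·(−2)·2·6 = 24 ≡ 11, so v_2 = 11^{−1} = 6 (mod 13).
  i = 3 (α = 11): (11−10)(11−9)(11−7)(11−3) = 1·2·4·8 = 64 ≡ 12, so v_3 = 12^{−1} = 12 (mod 13).
  i = 4 (α = 7): (7−10)(7−9)(7−11)(7−3) = (−3)·(−2)·(−4)·4 = −96 ≡ 8, so v_4 = 8^{−1} = 5 (mod 13).
  i = 5 (α = 3): (3−10)(3−9)(3−11)(3−7) = (−7)·(−6)·(−8)·(−4) = 1344 ≡ 5, so v_5 = 5^{−1} = 8 (mod 13).
  v = [8, 6, 12, 5, 8].
Step 2: syndromes of r = [6, 12, 0, 4, 9] (all sums mod 13).
  S_0 = Σ v_i r_i = 8·6 + 6·12 + 12·0 + 5·4 + 8·9 = 212 ≡ 4.
  S_1 = Σ v_i α_i r_i = 8·10·6 + 6·9·12 + 12·11·0 + 5·7·4 + 8·3·9 = 1484 ≡ 2.
  α_i^2 mod 13 = [9, 3, 4, 10, 9].
  S_2 = Σ v_i α_i^2 r_i = 8·9·6 + 6·3·12 + 12·4·0 + 5·10·4 + 8·9·9 = 1496 ≡ 1.
  S = (4, 2, 1) ≠ 0, so r is not a codeword (an error is present).
Step 3: locate the error. For a single error e at position i, S_ℓ = v_i·e·α_i^ℓ, so α_err = S_1/S_0.
  S_0^{−1} = 4^{−1} = 10 (mod 13), so α_err = 2·10 = 20 ≡ 7 = α_4. Error position i = 4.
  Consistency check: S_2/S_1 = 1·7 = 7 ≡ 7 = α_err ✓ (single-error assumption holds).
Step 4: error magnitude e = S_0/v_4 = S_0·∏_{j≠4}(α_4 − α_j) = 4·8 = 32 ≡ 6 (mod 13).
Step 5: correct position 4: c_4 = r_4 − e = 4 − 6 ≡ 11 (mod 13). Hence c = [6, 12, 0, 11, 9].
  Check: interpolating c through the α_i gives m(x) = 1 + 7·x (degree < 2) with m(α_i) = c_i for every i, so c is indeed a codeword.


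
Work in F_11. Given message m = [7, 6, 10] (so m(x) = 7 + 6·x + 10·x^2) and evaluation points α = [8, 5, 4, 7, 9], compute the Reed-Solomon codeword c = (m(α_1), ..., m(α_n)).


c = [2, 1, 4, 0, 2]

Message polynomial: m(x) = 7 + 6·x + 10·x^2 (mod 11).
For each evaluation point α_i, compute m(α_i) mod 11:
  α_1 = 8: Horner steps 10 → 9 → 2, so m(8) = 2.
  α_2 = 5: Horner steps 10 → 1 → 1, so m(5) = 1.
  α_3 = 4: Horner steps 10 → 2 → 4, so m(4) = 4.
  α_4 = 7: Horner steps 10 → 10 → 0, so m(7) = 0.
  α_5 = 9: Horner steps 10 → 8 → 2, so m(9) = 2.
Codeword c = [2, 1, 4, 0, 2] ∈ F_11^5.


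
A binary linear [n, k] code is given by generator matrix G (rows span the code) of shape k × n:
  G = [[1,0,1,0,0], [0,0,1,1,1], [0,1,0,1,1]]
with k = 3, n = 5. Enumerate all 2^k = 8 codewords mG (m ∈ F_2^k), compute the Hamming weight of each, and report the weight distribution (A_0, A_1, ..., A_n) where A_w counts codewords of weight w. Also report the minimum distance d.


Weight distribution: A_0 = 1, A_2 = 3, A_3 = 3, A_5 = 1. Minimum distance d = 2.

Enumerate all 2^3 = 8 messages m ∈ F_2^3.
For each, compute codeword c = mG in F_2^5, then tally its weight.
  m = 000 → c = 00000, weight = 0.
  m = 100 → c = 10100, weight = 2.
  m = 010 → c = 00111, weight = 3.
  m = 110 → c = 10011, weight = 3.
  m = 001 → c = 01011, weight = 3.
  m = 101 → c = 11111, weight = 5.
  m = 011 → c = 01100, weight = 2.
  m = 111 → c = 11000, weight = 2.
Tally weights:
  weight 0: 1 codewords.
  weight 2: 3 codewords.
  weight 3: 3 codewords.
  weight 5: 1 codewords.
Minimum distance d = smallest w > 0 with A_w > 0 = 2.
Sanity: Σ A_w = 8 = 2^3 = 8 ✓.


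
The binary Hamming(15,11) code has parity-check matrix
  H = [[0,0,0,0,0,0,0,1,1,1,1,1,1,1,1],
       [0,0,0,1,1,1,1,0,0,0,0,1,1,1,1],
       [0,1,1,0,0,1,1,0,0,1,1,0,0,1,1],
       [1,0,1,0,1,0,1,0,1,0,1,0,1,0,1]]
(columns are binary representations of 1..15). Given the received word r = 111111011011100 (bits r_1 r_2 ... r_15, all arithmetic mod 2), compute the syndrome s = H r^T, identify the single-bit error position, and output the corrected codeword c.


s = (1, 1, 0, 0)^T, error position = 12, corrected codeword c = 111111011010100

Compute s = H r^T mod 2 one row at a time:
  s_1 = 1 + 1 + 0 + 1 + 1 + 1 + 0 + 0 = 5 ≡ 1 (mod 2).
  s_2 = 1 + 1 + 1 + 0 + 1 + 1 + 0 + 0 = 5 ≡ 1 (mod 2).
  s_3 = 1 + 1 + 1 + 0 + 0 + 1 + 0 + 0 = 4 ≡ 0 (mod 2).
  s_4 = 1 + 1 + 1 + 0 + 1 + 1 + 1 + 0 = 6 ≡ 0 (mod 2).
s = (1, 1, 0, 0)^T — this equals column 12 of H (binary 1100), so error is at position 12.
Correct: flip bit 12 of r = 111111011011100 to get c = 111111011010100.


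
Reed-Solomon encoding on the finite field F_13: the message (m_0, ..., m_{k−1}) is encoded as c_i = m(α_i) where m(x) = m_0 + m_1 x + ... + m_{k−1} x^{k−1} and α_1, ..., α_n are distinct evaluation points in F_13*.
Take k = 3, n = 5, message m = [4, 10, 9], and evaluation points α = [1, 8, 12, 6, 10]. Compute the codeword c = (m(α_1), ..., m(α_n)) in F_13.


c = [10, 10, 3, 11, 3]

Message polynomial: m(x) = 4 + 10·x + 9·x^2 (mod 13).
For each evaluation point α_i, compute m(α_i) mod 13:
  α_1 = 1: Horner steps 9 → 6 → 10, so m(1) = 10.
  α_2 = 8: Horner steps 9 → 4 → 10, so m(8) = 10.
  α_3 = 12: Horner steps 9 → 1 → 3, so m(12) = 3.
  α_4 = 6: Horner steps 9 → 12 → 11, so m(6) = 11.
  α_5 = 10: Horner steps 9 → 9 → 3, so m(10) = 3.
Codeword c = [10, 10, 3, 11, 3] ∈ F_13^5.


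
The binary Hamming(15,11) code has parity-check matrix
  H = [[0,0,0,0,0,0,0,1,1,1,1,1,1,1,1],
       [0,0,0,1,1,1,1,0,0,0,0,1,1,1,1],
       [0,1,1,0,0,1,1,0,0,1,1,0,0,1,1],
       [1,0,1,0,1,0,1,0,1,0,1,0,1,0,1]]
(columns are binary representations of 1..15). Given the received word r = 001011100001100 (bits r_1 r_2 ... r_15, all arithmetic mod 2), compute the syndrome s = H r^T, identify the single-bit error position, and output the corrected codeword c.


s = (0, 1, 1, 0)^T, error position = 6, corrected codeword c = 001010100001100

Compute s = H r^T mod 2 one row at a time:
  s_1 = 0 + 0 + 0 + 0 + 1 + 1 + 0 + 0 = 2 ≡ 0 (mod 2).
  s_2 = 0 + 1 + 1 + 1 + 1 + 1 + 0 + 0 = 5 ≡ 1 (mod 2).
  s_3 = 0 + 1 + 1 + 1 + 0 + 0 + 0 + 0 = 3 ≡ 1 (mod 2).
  s_4 = 0 + 1 + 1 + 1 + 0 + 0 + 1 + 0 = 4 ≡ 0 (mod 2).
s = (0, 1, 1, 0)^T — this equals column 6 of H (binary 0110), so error is at position 6.
Correct: flip bit 6 of r = 001011100001100 to get c = 001010100001100.


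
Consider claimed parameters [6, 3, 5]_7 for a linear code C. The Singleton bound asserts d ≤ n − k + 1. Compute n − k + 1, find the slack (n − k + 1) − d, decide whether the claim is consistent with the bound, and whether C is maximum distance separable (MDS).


Singleton RHS = n − k + 1 = 4, slack = -1, bound violated (no such code; not MDS).

Singleton bound: d ≤ n − k + 1.
Here n = 6, k = 3, so n − k + 1 = 4.
Given d = 5, check d ≤ 4: NO.
Slack = (n − k + 1) − d = -1.
The slack is negative: d = 5 exceeds n − k + 1 = 4 by 1, so the Singleton bound is violated and no linear [6, 3, 5]_7 code can exist. In particular it is not MDS (MDS requires d = n − k + 1 exactly).
Description: the claimed parameters are [6, 3, 5]_7; such a code would be impossible (violates the Singleton bound).


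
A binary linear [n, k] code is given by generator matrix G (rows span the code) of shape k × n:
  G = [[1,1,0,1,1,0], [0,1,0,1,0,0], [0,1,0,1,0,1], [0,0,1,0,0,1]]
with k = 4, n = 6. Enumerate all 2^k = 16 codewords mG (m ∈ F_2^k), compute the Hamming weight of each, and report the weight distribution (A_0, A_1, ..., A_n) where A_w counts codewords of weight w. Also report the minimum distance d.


Weight distribution: A_0 = 1, A_1 = 2, A_2 = 3, A_3 = 4, A_4 = 3, A_5 = 2, A_6 = 1. Minimum distance d = 1.

Enumerate all 2^4 = 16 messages m ∈ F_2^4.
For each, compute codeword c = mG in F_2^6, then tally its weight.
  m = 0000 → c = 000000, weight = 0.
  m = 1000 → c = 110110, weight = 4.
  m = 0100 → c = 010100, weight = 2.
  m = 1100 → c = 100010, weight = 2.
  m = 0010 → c = 010101, weight = 3.
  m = 1010 → c = 100011, weight = 3.
  m = 0110 → c = 000001, weight = 1.
  m = 1110 → c = 110111, weight = 5.
  m = 0001 → c = 001001, weight = 2.
  m = 1001 → c = 111111, weight = 6.
  m = 0101 → c = 011101, weight = 4.
  m = 1101 → c = 101011, weight = 4.
  m = 0011 → c = 011100, weight = 3.
  m = 1011 → c = 101010, weight = 3.
  m = 0111 → c = 001000, weight = 1.
  m = 1111 → c = 111110, weight = 5.
Tally weights:
  weight 0: 1 codewords.
  weight 1: 2 codewords.
  weight 2: 3 codewords.
  weight 3: 4 codewords.
  weight 4: 3 codewords.
  weight 5: 2 codewords.
  weight 6: 1 codewords.
Minimum distance d = smallest w > 0 with A_w > 0 = 1.
Sanity: Σ A_w = 16 = 2^4 = 16 ✓.


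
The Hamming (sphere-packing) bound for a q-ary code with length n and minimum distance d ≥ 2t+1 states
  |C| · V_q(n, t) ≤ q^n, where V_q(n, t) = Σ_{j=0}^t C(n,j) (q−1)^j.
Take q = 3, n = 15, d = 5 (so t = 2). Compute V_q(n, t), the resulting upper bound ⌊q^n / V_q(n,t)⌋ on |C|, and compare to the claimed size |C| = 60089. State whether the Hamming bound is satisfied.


V_q(n, t) = 451, q^n = 14348907, Hamming bound = 31815, |C| = 60089 > bound (violated).

Step 1: Compute V_q(n, t) = Σ_{j=0}^2 C(n, j) (q−1)^j.
  j = 0: C(15,0)·(2)^0 = 1·1 = 1.
  j = 1: C(15,1)·(2)^1 = 15·2 = 30.
  j = 2: C(15,2)·(2)^2 = 105·4 = 420.
  V_q(n, t) = 1 + 30 + 420 = 451.
Step 2: q^n = 3^15 = 14348907.
Step 3: Hamming bound ⌊q^n / V_q(n,t)⌋ = ⌊14348907/451⌋ = 31815.
Step 4: Compare |C| = 60089 to 31815: violated.
The claimed |C| lies above the Hamming bound, so no 3-ary code of length 15 with d ≥ 5 can have 60089 codewords.


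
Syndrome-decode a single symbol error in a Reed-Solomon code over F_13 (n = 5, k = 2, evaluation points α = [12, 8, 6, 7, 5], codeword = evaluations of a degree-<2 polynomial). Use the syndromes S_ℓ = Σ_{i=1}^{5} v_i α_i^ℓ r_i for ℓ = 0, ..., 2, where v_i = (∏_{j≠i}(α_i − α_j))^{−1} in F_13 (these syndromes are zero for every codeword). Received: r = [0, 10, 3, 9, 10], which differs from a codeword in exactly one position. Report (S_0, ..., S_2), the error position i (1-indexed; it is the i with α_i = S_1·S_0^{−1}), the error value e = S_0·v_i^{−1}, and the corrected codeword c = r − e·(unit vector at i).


S = (4, 6, 9), error at position 2, error magnitude e = 8, c = [0, 2, 3, 9, 10].

Step 1: column multipliers v_i = (∏_{j≠i}(α_i − α_j))^{−1} mod 13.
  i = 1 (α = 12): (12−8)(12−6)(12−7)(12−5) = 4·6·5·7 = 840 ≡ 8, so v_1 = 8^{−1} = 5 (mod 13).
  i = 2 (α = 8): (8−12)(8−6)(8−7)(8−5) = (−4)·2·1·3 = −24 ≡ 2, so v_2 = 2^{−1} = 7 (mod 13).
  i = 3 (α = 6): (6−12)(6−8)(6−7)(6−5) = (−6)·(−2)·(−1)·1 = −12 ≡ 1, so v_3 = 1^{−1} = 1 (mod 13).
  i = 4 (α = 7): (7−12)(7−8)(7−6)(7−5) = (−5)·(−1)·1·2 = 10 ≡ 10, so v_4 = 10^{−1} = 4 (mod 13).
  i = 5 (α = 5): (5−12)(5−8)(5−6)(5−7) = (−7)·(−3)·(−1)·(−2) = 42 ≡ 3, so v_5 = 3^{−1} = 9 (mod 13).
  v = [5, 7, 1, 4, 9].
Step 2: syndromes of r = [0, 10, 3, 9, 10] (all sums mod 13).
  S_0 = Σ v_i r_i = 5·0 + 7·10 + 1·3 + 4·9 + 9·10 = 199 ≡ 4.
  S_1 = Σ v_i α_i r_i = 5·12·0 + 7·8·10 + 1·6·3 + 4·7·9 + 9·5·10 = 1280 ≡ 6.
  α_i^2 mod 13 = [1, 12, 10, 10, 12].
  S_2 = Σ v_i α_i^2 r_i = 5·1·0 + 7·12·10 + 1·10·3 + 4·10·9 + 9·12·10 = 2310 ≡ 9.
  S = (4, 6, 9) ≠ 0, so r is not a codeword (an error is present).
Step 3: locate the error. For a single error e at position i, S_ℓ = v_i·e·α_i^ℓ, so α_err = S_1/S_0.
  S_0^{−1} = 4^{−1} = 10 (mod 13), so α_err = 6·10 = 60 ≡ 8 = α_2. Error position i = 2.
  Consistency check: S_2/S_1 = 9·11 = 99 ≡ 8 = α_err ✓ (single-error assumption holds).
Step 4: error magnitude e = S_0/v_2 = S_0·∏_{j≠2}(α_2 − α_j) = 4·2 = 8 ≡ 8 (mod 13).
Step 5: correct position 2: c_2 = r_2 − e = 10 − 8 ≡ 2 (mod 13). Hence c = [0, 2, 3, 9, 10].
  Check: interpolating c through the α_i gives m(x) = 6 + 6·x (degree < 2) with m(α_i) = c_i for every i, so c is indeed a codeword.


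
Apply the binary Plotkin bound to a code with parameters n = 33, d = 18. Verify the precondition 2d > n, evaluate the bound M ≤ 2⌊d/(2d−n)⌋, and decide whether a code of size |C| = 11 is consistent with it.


Plotkin bound M ≤ 12; given |C| = 11 ≤ bound (satisfied).

Check applicability: 2d = 36, n = 33.
2d − n = 3 > 0, so Plotkin applies.
Compute d/(2d−n) = 18/3 ≈ 6.0000.
⌊d/(2d−n)⌋ = 6.
Plotkin bound: M ≤ 2·6 = 12.
Given |C| = 11, check: satisfied.
This |C| is below the Plotkin bound.


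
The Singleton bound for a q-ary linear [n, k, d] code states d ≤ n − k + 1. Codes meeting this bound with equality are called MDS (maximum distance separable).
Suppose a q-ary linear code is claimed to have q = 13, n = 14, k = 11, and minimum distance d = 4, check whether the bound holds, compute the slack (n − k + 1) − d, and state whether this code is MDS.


Singleton RHS = n − k + 1 = 4, slack = 0, bound satisfied, MDS.

Singleton bound: d ≤ n − k + 1.
Here n = 14, k = 11, so n − k + 1 = 4.
Given d = 4, check d ≤ 4: YES.
Slack = (n − k + 1) − d = 0.
The code is MDS (slack = 0).
Description: the claimed parameters are [14, 11, 4]_13; such a code would be MDS (meets Singleton bound).


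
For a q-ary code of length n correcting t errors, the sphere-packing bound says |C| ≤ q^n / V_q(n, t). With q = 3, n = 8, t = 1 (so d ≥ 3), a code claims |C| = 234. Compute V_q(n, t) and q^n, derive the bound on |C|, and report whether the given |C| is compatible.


V_q(n, t) = 17, q^n = 6561, Hamming bound = 385, |C| = 234 ≤ bound (satisfied).

Step 1: Compute V_q(n, t) = Σ_{j=0}^1 C(n, j) (q−1)^j.
  j = 0: C(8,0)·(2)^0 = 1·1 = 1.
  j = 1: C(8,1)·(2)^1 = 8·2 = 16.
  V_q(n, t) = 1 + 16 = 17.
Step 2: q^n = 3^8 = 6561.
Step 3: Hamming bound ⌊q^n / V_q(n,t)⌋ = ⌊6561/17⌋ = 385.
Step 4: Compare |C| = 234 to 385: satisfied.
The claimed |C| lies below the Hamming bound.


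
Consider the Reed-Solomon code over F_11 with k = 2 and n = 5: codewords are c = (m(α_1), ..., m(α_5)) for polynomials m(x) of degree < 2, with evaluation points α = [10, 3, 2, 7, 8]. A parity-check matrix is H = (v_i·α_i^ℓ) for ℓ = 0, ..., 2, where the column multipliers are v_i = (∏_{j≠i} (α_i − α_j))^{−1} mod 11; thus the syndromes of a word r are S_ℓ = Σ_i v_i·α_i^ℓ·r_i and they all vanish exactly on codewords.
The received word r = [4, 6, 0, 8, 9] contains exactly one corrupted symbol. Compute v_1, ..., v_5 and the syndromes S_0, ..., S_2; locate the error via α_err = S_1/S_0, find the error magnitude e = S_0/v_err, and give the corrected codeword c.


S = (1, 8, 9), error at position 5, error magnitude e = 6, c = [4, 6, 0, 8, 3].

Step 1: column multipliers v_i = (∏_{j≠i}(α_i − α_j))^{−1} mod 11.
  i = 1 (α = 10): (10−3)(10−2)(10−7)(10−8) = 7·8·3·2 = 336 ≡ 6, so v_1 = 6^{−1} = 2 (mod 11).
  i = 2 (α = 3): (3−10)(3−2)(3−7)(3−8) = (−7)·1·(−4)·(−5) = −140 ≡ 3, so v_2 = 3^{−1} = 4 (mod 11).
  i = 3 (α = 2): (2−10)(2−3)(2−7)(2−8) = (−8)·(−1)·(−5)·(−6) = 240 ≡ 9, so v_3 = 9^{−1} = 5 (mod 11).
  i = 4 (α = 7): (7−10)(7−3)(7−2)(7−8) = (−3)·4·5·(−1) = 60 ≡ 5, so v_4 = 5^{−1} = 9 (mod 11).
  i = 5 (α = 8): (8−10)(8−3)(8−2)(8−7) = (−2)·5·6·1 = −60 ≡ 6, so v_5 = 6^{−1} = 2 (mod 11).
  v = [2, 4, 5, 9, 2].
Step 2: syndromes of r = [4, 6, 0, 8, 9] (all sums mod 11).
  S_0 = Σ v_i r_i = 2·4 + 4·6 + 5·0 + 9·8 + 2·9 = 122 ≡ 1.
  S_1 = Σ v_i α_i r_i = 2·10·4 + 4·3·6 + 5·2·0 + 9·7·8 + 2·8·9 = 800 ≡ 8.
  α_i^2 mod 11 = [1, 9, 4, 5, 9].
  S_2 = Σ v_i α_i^2 r_i = 2·1·4 + 4·9·6 + 5·4·0 + 9·5·8 + 2·9·9 = 746 ≡ 9.
  S = (1, 8, 9) ≠ 0, so r is not a codeword (an error is present).
Step 3: locate the error. For a single error e at position i, S_ℓ = v_i·e·α_i^ℓ, so α_err = S_1/S_0.
  S_0^{−1} = 1^{−1} = 1 (mod 11), so α_err = 8·1 = 8 ≡ 8 = α_5. Error position i = 5.
  Consistency check: S_2/S_1 = 9·7 = 63 ≡ 8 = α_err ✓ (single-error assumption holds).
Step 4: error magnitude e = S_0/v_5 = S_0·∏_{j≠5}(α_5 − α_j) = 1·6 = 6 ≡ 6 (mod 11).
Step 5: correct position 5: c_5 = r_5 − e = 9 − 6 ≡ 3 (mod 11). Hence c = [4, 6, 0, 8, 3].
  Check: interpolating c through the α_i gives m(x) = 10 + 6·x (degree < 2) with m(α_i) = c_i for every i, so c is indeed a codeword.


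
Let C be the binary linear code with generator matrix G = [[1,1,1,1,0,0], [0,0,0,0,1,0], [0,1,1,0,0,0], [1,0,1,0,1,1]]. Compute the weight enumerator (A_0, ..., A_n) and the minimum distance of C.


Weight distribution: A_0 = 1, A_1 = 1, A_2 = 2, A_3 = 6, A_4 = 5, A_5 = 1. Minimum distance d = 1.

Enumerate all 2^4 = 16 messages m ∈ F_2^4.
For each, compute codeword c = mG in F_2^6, then tally its weight.
  m = 0000 → c = 000000, weight = 0.
  m = 1000 → c = 111100, weight = 4.
  m = 0100 → c = 000010, weight = 1.
  m = 1100 → c = 111110, weight = 5.
  m = 0010 → c = 011000, weight = 2.
  m = 1010 → c = 100100, weight = 2.
  m = 0110 → c = 011010, weight = 3.
  m = 1110 → c = 100110, weight = 3.
  m = 0001 → c = 101011, weight = 4.
  m = 1001 → c = 010111, weight = 4.
  m = 0101 → c = 101001, weight = 3.
  m = 1101 → c = 010101, weight = 3.
  m = 0011 → c = 110011, weight = 4.
  m = 1011 → c = 001111, weight = 4.
  m = 0111 → c = 110001, weight = 3.
  m = 1111 → c = 001101, weight = 3.
Tally weights:
  weight 0: 1 codewords.
  weight 1: 1 codewords.
  weight 2: 2 codewords.
  weight 3: 6 codewords.
  weight 4: 5 codewords.
  weight 5: 1 codewords.
Minimum distance d = smallest w > 0 with A_w > 0 = 1.
Sanity: Σ A_w = 16 = 2^4 = 16 ✓.


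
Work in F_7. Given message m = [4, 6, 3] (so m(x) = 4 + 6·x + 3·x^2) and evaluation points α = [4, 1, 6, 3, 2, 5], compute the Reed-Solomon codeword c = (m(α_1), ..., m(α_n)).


c = [6, 6, 1, 0, 0, 4]

Message polynomial: m(x) = 4 + 6·x + 3·x^2 (mod 7).
For each evaluation point α_i, compute m(α_i) mod 7:
  α_1 = 4: Horner steps 3 → 4 → 6, so m(4) = 6.
  α_2 = 1: Horner steps 3 → 2 → 6, so m(1) = 6.
  α_3 = 6: Horner steps 3 → 3 → 1, so m(6) = 1.
  α_4 = 3: Horner steps 3 → 1 → 0, so m(3) = 0.
  α_5 = 2: Horner steps 3 → 5 → 0, so m(2) = 0.
  α_6 = 5: Horner steps 3 → 0 → 4, so m(5) = 4.
Codeword c = [6, 6, 1, 0, 0, 4] ∈ F_7^6.


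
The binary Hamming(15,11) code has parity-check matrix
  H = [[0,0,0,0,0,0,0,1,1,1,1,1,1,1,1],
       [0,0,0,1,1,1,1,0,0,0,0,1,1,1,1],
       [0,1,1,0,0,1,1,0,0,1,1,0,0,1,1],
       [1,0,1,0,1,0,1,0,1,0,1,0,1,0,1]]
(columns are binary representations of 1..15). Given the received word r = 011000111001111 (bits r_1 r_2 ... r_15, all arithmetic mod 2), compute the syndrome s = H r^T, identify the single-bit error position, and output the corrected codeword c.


s = (0, 1, 1, 1)^T, error position = 7, corrected codeword c = 011000011001111

Compute s = H r^T mod 2 one row at a time:
  s_1 = 1 + 1 + 0 + 0 + 1 + 1 + 1 + 1 = 6 ≡ 0 (mod 2).
  s_2 = 0 + 0 + 0 + 1 + 1 + 1 + 1 + 1 = 5 ≡ 1 (mod 2).
  s_3 = 1 + 1 + 0 + 1 + 0 + 0 + 1 + 1 = 5 ≡ 1 (mod 2).
  s_4 = 0 + 1 + 0 + 1 + 1 + 0 + 1 + 1 = 5 ≡ 1 (mod 2).
s = (0, 1, 1, 1)^T — this equals column 7 of H (binary 0111), so error is at position 7.
Correct: flip bit 7 of r = 011000111001111 to get c = 011000011001111.


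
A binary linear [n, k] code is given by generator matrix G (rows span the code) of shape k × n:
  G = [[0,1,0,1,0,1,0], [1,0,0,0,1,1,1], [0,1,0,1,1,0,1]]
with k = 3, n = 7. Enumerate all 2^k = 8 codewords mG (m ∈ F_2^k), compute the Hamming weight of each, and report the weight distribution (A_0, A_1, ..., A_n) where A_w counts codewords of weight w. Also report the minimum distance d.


Weight distribution: A_0 = 1, A_1 = 1, A_3 = 2, A_4 = 3, A_5 = 1. Minimum distance d = 1.

Enumerate all 2^3 = 8 messages m ∈ F_2^3.
For each, compute codeword c = mG in F_2^7, then tally its weight.
  m = 000 → c = 0000000, weight = 0.
  m = 100 → c = 0101010, weight = 3.
  m = 010 → c = 1000111, weight = 4.
  m = 110 → c = 1101101, weight = 5.
  m = 001 → c = 0101101, weight = 4.
  m = 101 → c = 0000111, weight = 3.
  m = 011 → c = 1101010, weight = 4.
  m = 111 → c = 1000000, weight = 1.
Tally weights:
  weight 0: 1 codewords.
  weight 1: 1 codewords.
  weight 3: 2 codewords.
  weight 4: 3 codewords.
  weight 5: 1 codewords.
Minimum distance d = smallest w > 0 with A_w > 0 = 1.
Sanity: Σ A_w = 8 = 2^3 = 8 ✓.


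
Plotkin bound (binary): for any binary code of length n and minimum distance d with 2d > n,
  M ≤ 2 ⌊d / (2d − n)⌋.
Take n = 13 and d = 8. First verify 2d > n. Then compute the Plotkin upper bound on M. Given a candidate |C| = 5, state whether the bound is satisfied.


Plotkin bound M ≤ 4; given |C| = 5 > bound (violated).

Check applicability: 2d = 16, n = 13.
2d − n = 3 > 0, so Plotkin applies.
Compute d/(2d−n) = 8/3 ≈ 2.6667.
⌊d/(2d−n)⌋ = 2.
Plotkin bound: M ≤ 2·2 = 4.
Given |C| = 5, check: VIOLATED.
This |C| is above the Plotkin bound, so no binary code with n = 13, d = 8 and 5 codewords exists.


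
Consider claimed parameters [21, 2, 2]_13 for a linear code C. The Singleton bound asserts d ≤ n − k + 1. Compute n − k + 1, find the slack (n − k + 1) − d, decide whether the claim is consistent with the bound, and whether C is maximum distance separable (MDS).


Singleton RHS = n − k + 1 = 20, slack = 18, bound satisfied, not MDS.

Singleton bound: d ≤ n − k + 1.
Here n = 21, k = 2, so n − k + 1 = 20.
Given d = 2, check d ≤ 20: YES.
Slack = (n − k + 1) − d = 18.
The code is NOT MDS (slack = 18 > 0).
Description: the claimed parameters are [21, 2, 2]_13; such a code would be non-MDS.


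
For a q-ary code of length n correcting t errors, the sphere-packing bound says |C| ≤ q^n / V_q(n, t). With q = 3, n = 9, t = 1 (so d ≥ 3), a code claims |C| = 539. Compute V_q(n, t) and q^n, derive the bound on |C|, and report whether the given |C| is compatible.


V_q(n, t) = 19, q^n = 19683, Hamming bound = 1035, |C| = 539 ≤ bound (satisfied).

Step 1: Compute V_q(n, t) = Σ_{j=0}^1 C(n, j) (q−1)^j.
  j = 0: C(9,0)·(2)^0 = 1·1 = 1.
  j = 1: C(9,1)·(2)^1 = 9·2 = 18.
  V_q(n, t) = 1 + 18 = 19.
Step 2: q^n = 3^9 = 19683.
Step 3: Hamming bound ⌊q^n / V_q(n,t)⌋ = ⌊19683/19⌋ = 1035.
Step 4: Compare |C| = 539 to 1035: satisfied.
The claimed |C| lies below the Hamming bound.


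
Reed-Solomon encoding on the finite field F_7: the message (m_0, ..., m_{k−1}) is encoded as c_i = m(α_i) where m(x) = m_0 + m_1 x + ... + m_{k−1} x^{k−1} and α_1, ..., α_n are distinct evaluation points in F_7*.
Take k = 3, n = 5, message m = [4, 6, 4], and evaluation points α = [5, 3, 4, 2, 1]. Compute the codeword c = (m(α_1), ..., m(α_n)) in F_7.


c = [1, 2, 1, 4, 0]

Message polynomial: m(x) = 4 + 6·x + 4·x^2 (mod 7).
For each evaluation point α_i, compute m(α_i) mod 7:
  α_1 = 5: Horner steps 4 → 5 → 1, so m(5) = 1.
  α_2 = 3: Horner steps 4 → 4 → 2, so m(3) = 2.
  α_3 = 4: Horner steps 4 → 1 → 1, so m(4) = 1.
  α_4 = 2: Horner steps 4 → 0 → 4, so m(2) = 4.
  α_5 = 1: Horner steps 4 → 3 → 0, so m(1) = 0.
Codeword c = [1, 2, 1, 4, 0] ∈ F_7^5.


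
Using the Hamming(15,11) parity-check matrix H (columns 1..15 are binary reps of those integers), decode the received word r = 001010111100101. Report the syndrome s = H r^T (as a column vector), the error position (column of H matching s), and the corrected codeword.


s = (1, 0, 0, 0)^T, error position = 8, corrected codeword c = 001010101100101

Compute s = H r^T mod 2 one row at a time:
  s_1 = 1 + 1 + 1 + 0 + 0 + 1 + 0 + 1 = 5 ≡ 1 (mod 2).
  s_2 = 0 + 1 + 0 + 1 + 0 + 1 + 0 + 1 = 4 ≡ 0 (mod 2).
  s_3 = 0 + 1 + 0 + 1 + 1 + 0 + 0 + 1 = 4 ≡ 0 (mod 2).
  s_4 = 0 + 1 + 1 + 1 + 1 + 0 + 1 + 1 = 6 ≡ 0 (mod 2).
s = (1, 0, 0, 0)^T — this equals column 8 of H (binary 1000), so error is at position 8.
Correct: flip bit 8 of r = 001010111100101 to get c = 001010101100101.


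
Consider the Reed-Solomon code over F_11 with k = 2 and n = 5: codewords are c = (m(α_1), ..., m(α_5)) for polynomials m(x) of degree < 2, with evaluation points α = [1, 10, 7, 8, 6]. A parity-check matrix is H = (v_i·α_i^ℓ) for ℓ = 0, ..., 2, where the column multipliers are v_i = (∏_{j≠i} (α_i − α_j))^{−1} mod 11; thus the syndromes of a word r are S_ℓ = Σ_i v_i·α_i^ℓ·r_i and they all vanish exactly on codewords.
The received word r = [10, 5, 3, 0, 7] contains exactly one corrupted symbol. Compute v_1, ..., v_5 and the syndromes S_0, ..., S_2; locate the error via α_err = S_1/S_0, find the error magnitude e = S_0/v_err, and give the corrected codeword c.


S = (3, 7, 9), error at position 5, error magnitude e = 1, c = [10, 5, 3, 0, 6].

Step 1: column multipliers v_i = (∏_{j≠i}(α_i − α_j))^{−1} mod 11.
  i = 1 (α = 1): (1−10)(1−7)(1−8)(1−6) = (−9)·(−6)·(−7)·(−5) = 1890 ≡ 9, so v_1 = 9^{−1} = 5 (mod 11).
  i = 2 (α = 10): (10−1)(10−7)(10−8)(10−6) = 9·3·2·4 = 216 ≡ 7, so v_2 = 7^{−1} = 8 (mod 11).
  i = 3 (α = 7): (7−1)(7−10)(7−8)(7−6) = 6·(−3)·(−1)·1 = 18 ≡ 7, so v_3 = 7^{−1} = 8 (mod 11).
  i = 4 (α = 8): (8−1)(8−10)(8−7)(8−6) = 7·(−2)·1·2 = −28 ≡ 5, so v_4 = 5^{−1} = 9 (mod 11).
  i = 5 (α = 6): (6−1)(6−10)(6−7)(6−8) = 5·(−4)·(−1)·(−2) = −40 ≡ 4, so v_5 = 4^{−1} = 3 (mod 11).
  v = [5, 8, 8, 9, 3].
Step 2: syndromes of r = [10, 5, 3, 0, 7] (all sums mod 11).
  S_0 = Σ v_i r_i = 5·10 + 8·5 + 8·3 + 9·0 + 3·7 = 135 ≡ 3.
  S_1 = Σ v_i α_i r_i = 5·1·10 + 8·10·5 + 8·7·3 + 9·8·0 + 3·6·7 = 744 ≡ 7.
  α_i^2 mod 11 = [1, 1, 5, 9, 3].
  S_2 = Σ v_i α_i^2 r_i = 5·1·10 + 8·1·5 + 8·5·3 + 9·9·0 + 3·3·7 = 273 ≡ 9.
  S = (3, 7, 9) ≠ 0, so r is not a codeword (an error is present).
Step 3: locate the error. For a single error e at position i, S_ℓ = v_i·e·α_i^ℓ, so α_err = S_1/S_0.
  S_0^{−1} = 3^{−1} = 4 (mod 11), so α_err = 7·4 = 28 ≡ 6 = α_5. Error position i = 5.
  Consistency check: S_2/S_1 = 9·8 = 72 ≡ 6 = α_err ✓ (single-error assumption holds).
Step 4: error magnitude e = S_0/v_5 = S_0·∏_{j≠5}(α_5 − α_j) = 3·4 = 12 ≡ 1 (mod 11).
Step 5: correct position 5: c_5 = r_5 − e = 7 − 1 ≡ 6 (mod 11). Hence c = [10, 5, 3, 0, 6].
  Check: interpolating c through the α_i gives m(x) = 2 + 8·x (degree < 2) with m(α_i) = c_i for every i, so c is indeed a codeword.
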